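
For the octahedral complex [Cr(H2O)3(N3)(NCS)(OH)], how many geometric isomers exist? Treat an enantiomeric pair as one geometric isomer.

4

In an octahedral complex each vertex has one trans partner and four cis neighbours.
There are 4 geometric isomers: H2O mer (3 arrangements); H2O fac (chiral).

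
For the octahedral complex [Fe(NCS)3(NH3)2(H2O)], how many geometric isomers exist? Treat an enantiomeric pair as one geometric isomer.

3

There are 3 geometric isomers: NCS mer, NH3 trans; NCS fac, NH3 cis; NCS mer, NH3 cis.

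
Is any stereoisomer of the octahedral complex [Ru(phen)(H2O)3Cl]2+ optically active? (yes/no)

no

An octahedron has six vertices in three trans pairs; every non-trans pair is cis.
Each phen is bidentate and must span two cis positions.
There are 2 geometric isomers: H2O fac; H2O mer.
Each arrangement has an internal mirror plane or centre of symmetry, so none is chiral.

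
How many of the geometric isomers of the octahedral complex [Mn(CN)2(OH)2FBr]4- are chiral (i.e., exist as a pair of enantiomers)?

In an octahedral complex each vertex has one trans partner and four cis neighbours.
The distinct arrangements are (6 in all): CN cis, OH trans; CN cis, OH cis (3 arrangements, 2 chiral); CN trans, OH trans; CN trans, OH cis.
Of these, 2 lack any improper symmetry element and so occur as enantiomeric pairs, giving 6 + 2 = 8 stereoisomers in total.

2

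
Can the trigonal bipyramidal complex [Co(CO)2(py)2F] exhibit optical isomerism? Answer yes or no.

yes

In a trigonal bipyramid the two axial positions differ from the three equatorial ones.
Exhaustive case analysis gives 5 geometric isomers.
One of these lacks any improper symmetry element and so occurs as an enantiomeric pair, giving 5 + 1 = 6 stereoisomers in total.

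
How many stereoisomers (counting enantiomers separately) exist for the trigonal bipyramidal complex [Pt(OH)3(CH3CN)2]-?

3

A trigonal bipyramid has two axial and three equatorial sites, which are chemically inequivalent.
There are 3 geometric isomers: CH3CN both axial; CH3CN one axial, one equatorial; CH3CN both equatorial.
Each arrangement has an internal mirror plane or centre of symmetry, so none is chiral.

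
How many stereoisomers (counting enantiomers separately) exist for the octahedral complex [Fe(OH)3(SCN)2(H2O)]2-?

3

Working through the distinct placements yields 3 geometric isomers: OH mer, SCN trans; OH fac, SCN cis; OH mer, SCN cis.
Each arrangement has an internal mirror plane or centre of symmetry, so none is chiral.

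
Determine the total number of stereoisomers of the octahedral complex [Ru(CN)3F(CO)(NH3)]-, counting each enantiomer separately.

An octahedron has six vertices in three trans pairs; every non-trans pair is cis.
There are 4 geometric isomers: CN mer (3 arrangements); CN fac (chiral).
One of these lacks any improper symmetry element and so occurs as an enantiomeric pair, giving 4 + 1 = 5 stereoisomers in total.

5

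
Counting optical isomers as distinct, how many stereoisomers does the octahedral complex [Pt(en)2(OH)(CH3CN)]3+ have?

3

Each en is bidentate and must span two cis positions.
There are 2 geometric isomers: OH and CH3CN mutually trans; OH and CH3CN mutually cis (chiral).
One of these lacks any improper symmetry element and so occurs as an enantiomeric pair, giving 2 + 1 = 3 stereoisomers in total.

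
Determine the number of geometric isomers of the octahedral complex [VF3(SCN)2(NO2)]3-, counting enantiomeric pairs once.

3

In an octahedral complex each vertex has one trans partner and four cis neighbours.
The distinct arrangements are (3 in all): F mer, SCN trans; F mer, SCN cis; F fac, SCN cis.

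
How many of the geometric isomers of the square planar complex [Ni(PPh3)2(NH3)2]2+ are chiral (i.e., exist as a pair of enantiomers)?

0

In a square planar complex each vertex has one trans partner and two cis neighbours.
Working through the distinct placements yields 2 geometric isomers: PPh3 cis; PPh3 trans.
Each arrangement has an internal mirror plane or centre of symmetry, so none is chiral.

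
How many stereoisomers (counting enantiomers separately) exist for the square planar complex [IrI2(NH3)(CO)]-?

In a square planar complex each vertex has one trans partner and two cis neighbours.
The distinct arrangements are (2 in all): I cis; I trans.
Each arrangement has an internal mirror plane or centre of symmetry, so none is chiral.

2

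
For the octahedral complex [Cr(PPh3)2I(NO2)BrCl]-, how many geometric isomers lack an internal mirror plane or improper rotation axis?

Systematic enumeration (placing each ligand type in turn and discarding arrangements equivalent by rotation or reflection) gives 9 geometric isomers.
Of these, 6 lack any improper symmetry element and so occur as enantiomeric pairs, giving 9 + 6 = 15 stereoisomers in total.

6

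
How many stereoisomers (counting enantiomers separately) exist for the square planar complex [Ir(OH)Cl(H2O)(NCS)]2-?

Working through the distinct placements yields 3 geometric isomers: (Cl/NCS trans, H2O/OH trans); (Cl/OH trans, H2O/NCS trans); (Cl/H2O trans, NCS/OH trans).
Each arrangement has an internal mirror plane or centre of symmetry, so none is chiral.

3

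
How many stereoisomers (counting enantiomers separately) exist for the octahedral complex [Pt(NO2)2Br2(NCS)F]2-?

8

Systematic placement gives 6 geometric isomers: NO2 trans, Br trans; NO2 cis, Br trans; NO2 trans, Br cis; NO2 cis, Br cis (3 arrangements, 2 chiral).
Of these, 2 lack any improper symmetry element and so occur as enantiomeric pairs, giving 6 + 2 = 8 stereoisomers in total.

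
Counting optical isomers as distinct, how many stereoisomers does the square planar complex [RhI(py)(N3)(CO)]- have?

A square has two trans pairs of vertices; adjacent vertices are cis.
Working through the distinct placements yields 3 geometric isomers: (CO/N3 trans, I/py trans); (CO/py trans, I/N3 trans); (CO/I trans, N3/py trans).
Each arrangement has an internal mirror plane or centre of symmetry, so none is chiral.

3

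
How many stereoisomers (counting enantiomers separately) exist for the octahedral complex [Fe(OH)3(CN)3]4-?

2

An octahedron has six vertices in three trans pairs; every non-trans pair is cis.
The distinct arrangements are (2 in all): OH mer; OH fac.
Each arrangement has an internal mirror plane or centre of symmetry, so none is chiral.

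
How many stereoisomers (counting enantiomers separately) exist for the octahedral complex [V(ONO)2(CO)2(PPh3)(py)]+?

8

The six octahedral sites form three mutually perpendicular trans pairs.
Working through the distinct placements yields 6 geometric isomers: ONO trans, CO trans; ONO cis, CO trans; ONO cis, CO cis (3 arrangements, 2 chiral); ONO trans, CO cis.
Of these, 2 lack any improper symmetry element and so occur as enantiomeric pairs, giving 6 + 2 = 8 stereoisomers in total.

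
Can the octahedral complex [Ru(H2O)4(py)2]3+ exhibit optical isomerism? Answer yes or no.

no

The six octahedral sites form three mutually perpendicular trans pairs.
There are 2 geometric isomers: py trans; py cis.
Each arrangement has an internal mirror plane or centre of symmetry, so none is chiral.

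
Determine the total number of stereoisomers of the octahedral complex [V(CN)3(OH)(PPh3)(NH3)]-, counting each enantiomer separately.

5

The six octahedral sites form three mutually perpendicular trans pairs.
Working through the distinct placements yields 4 geometric isomers: CN mer (3 arrangements); CN fac (chiral).
One of these lacks any improper symmetry element and so occurs as an enantiomeric pair, giving 4 + 1 = 5 stereoisomers in total.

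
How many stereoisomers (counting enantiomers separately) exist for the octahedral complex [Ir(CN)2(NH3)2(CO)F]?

Systematic placement gives 6 geometric isomers: CN trans, NH3 trans; CN trans, NH3 cis; CN cis, NH3 trans; CN cis, NH3 cis (3 arrangements, 2 chiral).
Of these, 2 lack any improper symmetry element and so occur as enantiomeric pairs, giving 6 + 2 = 8 stereoisomers in total.

8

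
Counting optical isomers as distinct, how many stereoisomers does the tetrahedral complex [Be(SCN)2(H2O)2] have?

1

All four vertices of a tetrahedron are equivalent and mutually adjacent, so cis/trans isomerism cannot arise.
Only one geometric arrangement is possible.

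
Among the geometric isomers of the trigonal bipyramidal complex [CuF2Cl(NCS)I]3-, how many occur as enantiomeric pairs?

3

In a trigonal bipyramid the two axial positions differ from the three equatorial ones.
Placing the ligands in turn and identifying arrangements related by rotation or reflection leaves 7 distinct geometric isomers.
Of these, 3 lack any improper symmetry element and so occur as enantiomeric pairs, giving 7 + 3 = 10 stereoisomers in total.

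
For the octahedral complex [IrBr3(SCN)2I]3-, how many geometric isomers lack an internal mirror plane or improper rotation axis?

The six octahedral sites form three mutually perpendicular trans pairs.
Systematic placement gives 3 geometric isomers: Br mer, SCN trans; Br mer, SCN cis; Br fac, SCN cis.
Each arrangement has an internal mirror plane or centre of symmetry, so none is chiral.

0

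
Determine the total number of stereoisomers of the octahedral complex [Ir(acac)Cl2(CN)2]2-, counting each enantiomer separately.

4

An octahedron has six vertices in three trans pairs; every non-trans pair is cis.
Each acac is bidentate and must span two cis positions.
Systematic placement gives 3 geometric isomers: Cl cis, CN trans; Cl cis, CN cis (chiral); Cl trans, CN cis.
One of these lacks any improper symmetry element and so occurs as an enantiomeric pair, giving 3 + 1 = 4 stereoisomers in total.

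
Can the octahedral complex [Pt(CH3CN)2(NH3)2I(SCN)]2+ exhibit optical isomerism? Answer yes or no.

yes

Systematic placement gives 6 geometric isomers: CH3CN trans, NH3 cis; CH3CN trans, NH3 trans; CH3CN cis, NH3 cis (3 arrangements, 2 chiral); CH3CN cis, NH3 trans.
Of these, 2 lack any improper symmetry element and so occur as enantiomeric pairs, giving 6 + 2 = 8 stereoisomers in total.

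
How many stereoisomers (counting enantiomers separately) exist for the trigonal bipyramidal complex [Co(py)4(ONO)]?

In a trigonal bipyramid the two axial positions differ from the three equatorial ones.
Systematic placement gives 2 geometric isomers: ONO axial; ONO equatorial.
Each arrangement has an internal mirror plane or centre of symmetry, so none is chiral.

2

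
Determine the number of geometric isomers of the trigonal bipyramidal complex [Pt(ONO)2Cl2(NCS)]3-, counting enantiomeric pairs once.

In a trigonal bipyramid the two axial positions differ from the three equatorial ones.
Systematic enumeration (placing each ligand type in turn and discarding arrangements equivalent by rotation or reflection) gives 5 geometric isomers.

5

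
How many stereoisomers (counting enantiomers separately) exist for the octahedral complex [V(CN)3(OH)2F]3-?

3

An octahedron has six vertices in three trans pairs; every non-trans pair is cis.
There are 3 geometric isomers: CN mer, OH trans; CN mer, OH cis; CN fac, OH cis.
Each arrangement has an internal mirror plane or centre of symmetry, so none is chiral.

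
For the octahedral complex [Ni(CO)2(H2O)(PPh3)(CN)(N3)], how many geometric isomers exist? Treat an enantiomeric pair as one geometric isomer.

9

In an octahedral complex each vertex has one trans partner and four cis neighbours.
Placing the ligands in turn and identifying arrangements related by rotation or reflection leaves 9 distinct geometric isomers.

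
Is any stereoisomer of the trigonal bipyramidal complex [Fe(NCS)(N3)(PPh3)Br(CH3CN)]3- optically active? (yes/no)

yes

In a trigonal bipyramid the two axial positions differ from the three equatorial ones.
Systematic enumeration (placing each ligand type in turn and discarding arrangements equivalent by rotation or reflection) gives 10 geometric isomers.
Of these, 10 lack any improper symmetry element and so occur as enantiomeric pairs, giving 10 + 10 = 20 stereoisomers in total.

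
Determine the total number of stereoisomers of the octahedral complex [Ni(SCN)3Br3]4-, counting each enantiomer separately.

2

The six octahedral sites form three mutually perpendicular trans pairs.
The distinct arrangements are (2 in all): SCN mer; SCN fac.
Each arrangement has an internal mirror plane or centre of symmetry, so none is chiral.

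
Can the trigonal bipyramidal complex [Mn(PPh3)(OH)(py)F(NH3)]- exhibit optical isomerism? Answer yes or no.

In a trigonal bipyramid the two axial positions differ from the three equatorial ones.
Placing the ligands in turn and identifying arrangements related by rotation or reflection leaves 10 distinct geometric isomers.
Of these, 10 lack any improper symmetry element and so occur as enantiomeric pairs, giving 10 + 10 = 20 stereoisomers in total.

yes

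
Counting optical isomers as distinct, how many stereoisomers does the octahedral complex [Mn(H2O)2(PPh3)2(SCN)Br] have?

An octahedron has six vertices in three trans pairs; every non-trans pair is cis.
Working through the distinct placements yields 6 geometric isomers: H2O cis, PPh3 cis (3 arrangements, 2 chiral); H2O cis, PPh3 trans; H2O trans, PPh3 cis; H2O trans, PPh3 trans.
Of these, 2 lack any improper symmetry element and so occur as enantiomeric pairs, giving 6 + 2 = 8 stereoisomers in total.

8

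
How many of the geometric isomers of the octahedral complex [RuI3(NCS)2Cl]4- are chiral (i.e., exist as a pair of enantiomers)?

An octahedron has six vertices in three trans pairs; every non-trans pair is cis.
The distinct arrangements are (3 in all): I mer, NCS trans; I fac, NCS cis; I mer, NCS cis.
Each arrangement has an internal mirror plane or centre of symmetry, so none is chiral.

0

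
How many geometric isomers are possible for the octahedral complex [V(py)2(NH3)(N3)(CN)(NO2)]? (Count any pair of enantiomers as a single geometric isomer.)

9

The six octahedral sites form three mutually perpendicular trans pairs.
Exhaustive case analysis gives 9 geometric isomers.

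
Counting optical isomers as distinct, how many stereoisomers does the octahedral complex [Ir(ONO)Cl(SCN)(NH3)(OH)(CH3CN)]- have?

30

In an octahedral complex each vertex has one trans partner and four cis neighbours.
Placing the ligands in turn and identifying arrangements related by rotation or reflection leaves 15 distinct geometric isomers.
Of these, 15 lack any improper symmetry element and so occur as enantiomeric pairs, giving 15 + 15 = 30 stereoisomers in total.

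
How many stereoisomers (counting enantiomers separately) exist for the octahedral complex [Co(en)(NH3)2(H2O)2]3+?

4

In an octahedral complex each vertex has one trans partner and four cis neighbours.
Each en is bidentate and must span two cis positions.
Systematic placement gives 3 geometric isomers: NH3 cis, H2O trans; NH3 cis, H2O cis (chiral); NH3 trans, H2O cis.
One of these lacks any improper symmetry element and so occurs as an enantiomeric pair, giving 3 + 1 = 4 stereoisomers in total.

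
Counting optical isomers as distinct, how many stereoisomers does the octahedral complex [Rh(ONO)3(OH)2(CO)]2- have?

In an octahedral complex each vertex has one trans partner and four cis neighbours.
Working through the distinct placements yields 3 geometric isomers: ONO mer, OH cis; ONO mer, OH trans; ONO fac, OH cis.
Each arrangement has an internal mirror plane or centre of symmetry, so none is chiral.

3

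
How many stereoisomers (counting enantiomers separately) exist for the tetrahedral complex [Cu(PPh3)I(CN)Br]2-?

In a tetrahedral complex all four positions are equivalent and every pair of ligands is adjacent — there is no cis/trans distinction.
Only one geometric arrangement is possible; it has no improper symmetry element, so it exists as a pair of enantiomers (2 stereoisomers).

2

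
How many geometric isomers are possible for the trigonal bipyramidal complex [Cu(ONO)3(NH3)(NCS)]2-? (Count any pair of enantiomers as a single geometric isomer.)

4

A trigonal bipyramid has two axial and three equatorial sites, which are chemically inequivalent.
Working through the distinct placements yields 4 geometric isomers: NH3 axial, NCS axial; NH3 equatorial, NCS axial; NH3 axial, NCS equatorial; NH3 equatorial, NCS equatorial.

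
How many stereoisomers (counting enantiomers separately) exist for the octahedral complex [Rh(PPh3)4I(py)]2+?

2

In an octahedral complex each vertex has one trans partner and four cis neighbours.
The distinct arrangements are (2 in all): I and py mutually cis; I and py mutually trans.
Each arrangement has an internal mirror plane or centre of symmetry, so none is chiral.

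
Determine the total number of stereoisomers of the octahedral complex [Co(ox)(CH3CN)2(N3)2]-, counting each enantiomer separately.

4

The six octahedral sites form three mutually perpendicular trans pairs.
Each ox is bidentate and must span two cis positions.
Systematic placement gives 3 geometric isomers: CH3CN trans, N3 cis; CH3CN cis, N3 cis (chiral); CH3CN cis, N3 trans.
One of these lacks any improper symmetry element and so occurs as an enantiomeric pair, giving 3 + 1 = 4 stereoisomers in total.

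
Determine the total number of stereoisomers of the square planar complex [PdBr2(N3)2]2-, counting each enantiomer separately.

In a square planar complex each vertex has one trans partner and two cis neighbours.
There are 2 geometric isomers: Br cis; Br trans.
Each arrangement has an internal mirror plane or centre of symmetry, so none is chiral.

2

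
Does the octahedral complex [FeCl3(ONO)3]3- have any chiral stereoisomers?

no

In an octahedral complex each vertex has one trans partner and four cis neighbours.
There are 2 geometric isomers: Cl mer; Cl fac.
Each arrangement has an internal mirror plane or centre of symmetry, so none is chiral.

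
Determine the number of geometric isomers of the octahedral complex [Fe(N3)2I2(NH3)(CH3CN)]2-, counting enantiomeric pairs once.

6

Systematic placement gives 6 geometric isomers: N3 cis, I cis (3 arrangements, 2 chiral); N3 trans, I cis; N3 cis, I trans; N3 trans, I trans.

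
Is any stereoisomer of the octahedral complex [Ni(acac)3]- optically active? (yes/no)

An octahedron has six vertices in three trans pairs; every non-trans pair is cis.
Each acac is bidentate and must span two cis positions.
Only one geometric arrangement is possible; it has no improper symmetry element, so it exists as a pair of enantiomers (2 stereoisomers).

yes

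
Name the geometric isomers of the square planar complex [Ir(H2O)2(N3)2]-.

cis and trans

In a square planar complex each vertex has one trans partner and two cis neighbours.
Working through the distinct placements yields 2 geometric isomers: H2O cis; H2O trans.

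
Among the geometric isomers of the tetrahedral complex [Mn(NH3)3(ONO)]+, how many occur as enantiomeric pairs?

0

All four vertices of a tetrahedron are equivalent and mutually adjacent, so cis/trans isomerism cannot arise.
Only one geometric arrangement is possible.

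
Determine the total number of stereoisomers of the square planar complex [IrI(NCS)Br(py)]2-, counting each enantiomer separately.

In a square planar complex each vertex has one trans partner and two cis neighbours.
Systematic placement gives 3 geometric isomers: (Br/NCS trans, I/py trans); (Br/py trans, I/NCS trans); (Br/I trans, NCS/py trans).
Each arrangement has an internal mirror plane or centre of symmetry, so none is chiral.

3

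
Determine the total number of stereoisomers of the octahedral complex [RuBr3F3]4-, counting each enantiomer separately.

2

An octahedron has six vertices in three trans pairs; every non-trans pair is cis.
The distinct arrangements are (2 in all): Br mer; Br fac.
Each arrangement has an internal mirror plane or centre of symmetry, so none is chiral.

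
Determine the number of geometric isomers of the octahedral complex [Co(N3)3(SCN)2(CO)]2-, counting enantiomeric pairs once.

There are 3 geometric isomers: N3 mer, SCN trans; N3 fac, SCN cis; N3 mer, SCN cis.

3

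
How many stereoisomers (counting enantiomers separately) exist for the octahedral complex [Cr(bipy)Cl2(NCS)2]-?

4

An octahedron has six vertices in three trans pairs; every non-trans pair is cis.
Each bipy is bidentate and must span two cis positions.
The distinct arrangements are (3 in all): Cl trans, NCS cis; Cl cis, NCS cis (chiral); Cl cis, NCS trans.
One of these lacks any improper symmetry element and so occurs as an enantiomeric pair, giving 3 + 1 = 4 stereoisomers in total.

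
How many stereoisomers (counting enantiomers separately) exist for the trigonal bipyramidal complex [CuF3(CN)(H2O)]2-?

There are 4 geometric isomers: CN axial, H2O equatorial; CN axial, H2O axial; CN equatorial, H2O equatorial; CN equatorial, H2O axial.
Each arrangement has an internal mirror plane or centre of symmetry, so none is chiral.

4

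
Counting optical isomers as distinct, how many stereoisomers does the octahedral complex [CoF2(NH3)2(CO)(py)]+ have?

The six octahedral sites form three mutually perpendicular trans pairs.
Working through the distinct placements yields 6 geometric isomers: F cis, NH3 cis (3 arrangements, 2 chiral); F cis, NH3 trans; F trans, NH3 cis; F trans, NH3 trans.
Of these, 2 lack any improper symmetry element and so occur as enantiomeric pairs, giving 6 + 2 = 8 stereoisomers in total.

8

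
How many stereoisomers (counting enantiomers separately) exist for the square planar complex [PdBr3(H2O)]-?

A square has two trans pairs of vertices; adjacent vertices are cis.
Only one geometric arrangement is possible.

1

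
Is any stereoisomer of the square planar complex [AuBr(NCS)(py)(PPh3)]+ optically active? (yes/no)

no

Systematic placement gives 3 geometric isomers: (Br/PPh3 trans, NCS/py trans); (Br/py trans, NCS/PPh3 trans); (Br/NCS trans, PPh3/py trans).
Each arrangement has an internal mirror plane or centre of symmetry, so none is chiral.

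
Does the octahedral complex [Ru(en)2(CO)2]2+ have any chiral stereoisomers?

The six octahedral sites form three mutually perpendicular trans pairs.
Each en is bidentate and must span two cis positions.
Working through the distinct placements yields 2 geometric isomers: CO trans; CO cis (chiral).
One of these lacks any improper symmetry element and so occurs as an enantiomeric pair, giving 2 + 1 = 3 stereoisomers in total.

yes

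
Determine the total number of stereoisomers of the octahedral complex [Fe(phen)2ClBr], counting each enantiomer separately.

An octahedron has six vertices in three trans pairs; every non-trans pair is cis.
Each phen is bidentate and must span two cis positions.
The distinct arrangements are (2 in all): Cl and Br mutually trans; Cl and Br mutually cis (chiral).
One of these lacks any improper symmetry element and so occurs as an enantiomeric pair, giving 2 + 1 = 3 stereoisomers in total.

3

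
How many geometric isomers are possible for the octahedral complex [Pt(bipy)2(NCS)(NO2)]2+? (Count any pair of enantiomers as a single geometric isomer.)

The six octahedral sites form three mutually perpendicular trans pairs.
Each bipy is bidentate and must span two cis positions.
Systematic placement gives 2 geometric isomers: NCS and NO2 mutually trans; NCS and NO2 mutually cis (chiral).

2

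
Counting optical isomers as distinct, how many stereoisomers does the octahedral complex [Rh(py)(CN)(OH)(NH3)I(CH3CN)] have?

30

In an octahedral complex each vertex has one trans partner and four cis neighbours.
Exhaustive case analysis gives 15 geometric isomers.
Of these, 15 lack any improper symmetry element and so occur as enantiomeric pairs, giving 15 + 15 = 30 stereoisomers in total.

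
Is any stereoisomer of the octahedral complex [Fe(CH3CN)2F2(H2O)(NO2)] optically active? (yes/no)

The six octahedral sites form three mutually perpendicular trans pairs.
Systematic placement gives 6 geometric isomers: CH3CN trans, F trans; CH3CN trans, F cis; CH3CN cis, F cis (3 arrangements, 2 chiral); CH3CN cis, F trans.
Of these, 2 lack any improper symmetry element and so occur as enantiomeric pairs, giving 6 + 2 = 8 stereoisomers in total.

yes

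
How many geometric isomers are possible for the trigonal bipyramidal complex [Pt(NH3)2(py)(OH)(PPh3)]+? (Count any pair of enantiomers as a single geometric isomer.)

7

In a trigonal bipyramid the two axial positions differ from the three equatorial ones.
Exhaustive case analysis gives 7 geometric isomers.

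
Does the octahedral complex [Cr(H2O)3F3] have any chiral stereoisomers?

no

The six octahedral sites form three mutually perpendicular trans pairs.
The distinct arrangements are (2 in all): H2O mer; H2O fac.
Each arrangement has an internal mirror plane or centre of symmetry, so none is chiral.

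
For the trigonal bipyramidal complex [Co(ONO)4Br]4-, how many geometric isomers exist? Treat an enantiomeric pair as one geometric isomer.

2

A trigonal bipyramid has two axial and three equatorial sites, which are chemically inequivalent.
Systematic placement gives 2 geometric isomers: Br axial; Br equatorial.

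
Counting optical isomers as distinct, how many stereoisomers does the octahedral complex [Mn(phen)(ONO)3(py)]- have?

2

In an octahedral complex each vertex has one trans partner and four cis neighbours.
Each phen is bidentate and must span two cis positions.
Systematic placement gives 2 geometric isomers: ONO mer; ONO fac.
Each arrangement has an internal mirror plane or centre of symmetry, so none is chiral.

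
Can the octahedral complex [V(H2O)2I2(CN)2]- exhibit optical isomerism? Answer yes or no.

yes

The six octahedral sites form three mutually perpendicular trans pairs.
There are 5 geometric isomers: H2O trans, I trans, CN trans; H2O cis, I cis, CN trans; H2O cis, I trans, CN cis; H2O cis, I cis, CN cis (chiral); H2O trans, I cis, CN cis.
One of these lacks any improper symmetry element and so occurs as an enantiomeric pair, giving 5 + 1 = 6 stereoisomers in total.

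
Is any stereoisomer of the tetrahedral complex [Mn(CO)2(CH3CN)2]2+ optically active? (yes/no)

In a tetrahedral complex all four positions are equivalent and every pair of ligands is adjacent — there is no cis/trans distinction.
Only one geometric arrangement is possible.

no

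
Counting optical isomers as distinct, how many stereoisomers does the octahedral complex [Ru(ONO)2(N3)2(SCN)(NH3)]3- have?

Systematic placement gives 6 geometric isomers: ONO cis, N3 trans; ONO trans, N3 trans; ONO cis, N3 cis (3 arrangements, 2 chiral); ONO trans, N3 cis.
Of these, 2 lack any improper symmetry element and so occur as enantiomeric pairs, giving 6 + 2 = 8 stereoisomers in total.

8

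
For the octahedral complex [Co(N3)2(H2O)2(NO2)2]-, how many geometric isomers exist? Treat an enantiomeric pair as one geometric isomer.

An octahedron has six vertices in three trans pairs; every non-trans pair is cis.
The distinct arrangements are (5 in all): N3 trans, H2O trans, NO2 trans; N3 cis, H2O trans, NO2 cis; N3 cis, H2O cis, NO2 trans; N3 cis, H2O cis, NO2 cis (chiral); N3 trans, H2O cis, NO2 cis.

5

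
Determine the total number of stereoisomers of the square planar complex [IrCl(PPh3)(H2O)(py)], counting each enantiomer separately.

3

A square has two trans pairs of vertices; adjacent vertices are cis.
Working through the distinct placements yields 3 geometric isomers: (Cl/PPh3 trans, H2O/py trans); (Cl/py trans, H2O/PPh3 trans); (Cl/H2O trans, PPh3/py trans).
Each arrangement has an internal mirror plane or centre of symmetry, so none is chiral.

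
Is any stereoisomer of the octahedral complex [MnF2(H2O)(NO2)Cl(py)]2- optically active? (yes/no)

yes

The six octahedral sites form three mutually perpendicular trans pairs.
Systematic enumeration (placing each ligand type in turn and discarding arrangements equivalent by rotation or reflection) gives 9 geometric isomers.
Of these, 6 lack any improper symmetry element and so occur as enantiomeric pairs, giving 9 + 6 = 15 stereoisomers in total.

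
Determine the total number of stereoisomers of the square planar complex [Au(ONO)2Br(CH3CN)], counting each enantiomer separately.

A square has two trans pairs of vertices; adjacent vertices are cis.
The distinct arrangements are (2 in all): ONO cis; ONO trans.
Each arrangement has an internal mirror plane or centre of symmetry, so none is chiral.

2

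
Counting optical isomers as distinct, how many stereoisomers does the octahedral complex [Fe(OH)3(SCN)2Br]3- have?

3

An octahedron has six vertices in three trans pairs; every non-trans pair is cis.
There are 3 geometric isomers: OH mer, SCN trans; OH fac, SCN cis; OH mer, SCN cis.
Each arrangement has an internal mirror plane or centre of symmetry, so none is chiral.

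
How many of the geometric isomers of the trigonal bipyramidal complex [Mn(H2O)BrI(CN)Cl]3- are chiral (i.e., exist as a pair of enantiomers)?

10

A trigonal bipyramid has two axial and three equatorial sites, which are chemically inequivalent.
Exhaustive case analysis gives 10 geometric isomers.
Of these, 10 lack any improper symmetry element and so occur as enantiomeric pairs, giving 10 + 10 = 20 stereoisomers in total.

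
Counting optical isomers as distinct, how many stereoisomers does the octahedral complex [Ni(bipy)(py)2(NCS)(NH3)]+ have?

In an octahedral complex each vertex has one trans partner and four cis neighbours.
Each bipy is bidentate and must span two cis positions.
There are 4 geometric isomers: py cis (3 arrangements, 2 chiral); py trans.
Of these, 2 lack any improper symmetry element and so occur as enantiomeric pairs, giving 4 + 2 = 6 stereoisomers in total.

6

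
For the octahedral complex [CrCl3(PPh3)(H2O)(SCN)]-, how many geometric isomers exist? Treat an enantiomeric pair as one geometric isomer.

In an octahedral complex each vertex has one trans partner and four cis neighbours.
Working through the distinct placements yields 4 geometric isomers: Cl mer (3 arrangements); Cl fac (chiral).

4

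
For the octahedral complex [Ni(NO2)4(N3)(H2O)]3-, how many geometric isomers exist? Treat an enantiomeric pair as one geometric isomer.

There are 2 geometric isomers: N3 and H2O mutually trans; N3 and H2O mutually cis.

2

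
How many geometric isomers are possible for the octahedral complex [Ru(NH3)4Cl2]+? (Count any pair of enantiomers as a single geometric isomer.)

In an octahedral complex each vertex has one trans partner and four cis neighbours.
Systematic placement gives 2 geometric isomers: Cl trans; Cl cis.

2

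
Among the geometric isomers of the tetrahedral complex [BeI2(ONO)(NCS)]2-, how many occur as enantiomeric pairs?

0

All four vertices of a tetrahedron are equivalent and mutually adjacent, so cis/trans isomerism cannot arise.
Only one geometric arrangement is possible.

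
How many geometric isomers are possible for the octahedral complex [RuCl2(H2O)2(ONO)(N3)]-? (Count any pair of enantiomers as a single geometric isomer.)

An octahedron has six vertices in three trans pairs; every non-trans pair is cis.
Systematic placement gives 6 geometric isomers: Cl trans, H2O trans; Cl trans, H2O cis; Cl cis, H2O cis (3 arrangements, 2 chiral); Cl cis, H2O trans.

6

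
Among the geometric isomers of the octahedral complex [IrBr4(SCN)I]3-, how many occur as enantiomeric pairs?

0

In an octahedral complex each vertex has one trans partner and four cis neighbours.
There are 2 geometric isomers: SCN and I mutually trans; SCN and I mutually cis.
Each arrangement has an internal mirror plane or centre of symmetry, so none is chiral.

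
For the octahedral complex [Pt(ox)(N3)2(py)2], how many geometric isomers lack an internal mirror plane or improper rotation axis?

The six octahedral sites form three mutually perpendicular trans pairs.
Each ox is bidentate and must span two cis positions.
Systematic placement gives 3 geometric isomers: N3 trans, py cis; N3 cis, py trans; N3 cis, py cis (chiral).
One of these lacks any improper symmetry element and so occurs as an enantiomeric pair, giving 3 + 1 = 4 stereoisomers in total.

1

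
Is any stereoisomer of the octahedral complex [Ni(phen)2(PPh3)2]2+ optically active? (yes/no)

yes

Each phen is bidentate and must span two cis positions.
Working through the distinct placements yields 2 geometric isomers: PPh3 trans; PPh3 cis (chiral).
One of these lacks any improper symmetry element and so occurs as an enantiomeric pair, giving 2 + 1 = 3 stereoisomers in total.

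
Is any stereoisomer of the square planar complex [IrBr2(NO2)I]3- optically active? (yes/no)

In a square planar complex each vertex has one trans partner and two cis neighbours.
Working through the distinct placements yields 2 geometric isomers: Br cis; Br trans.
Each arrangement has an internal mirror plane or centre of symmetry, so none is chiral.

no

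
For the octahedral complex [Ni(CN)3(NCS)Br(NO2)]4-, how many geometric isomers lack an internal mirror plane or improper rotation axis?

1

In an octahedral complex each vertex has one trans partner and four cis neighbours.
There are 4 geometric isomers: CN mer (3 arrangements); CN fac (chiral).
One of these lacks any improper symmetry element and so occurs as an enantiomeric pair, giving 4 + 1 = 5 stereoisomers in total.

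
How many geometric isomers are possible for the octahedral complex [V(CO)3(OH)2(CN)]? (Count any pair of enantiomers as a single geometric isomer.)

In an octahedral complex each vertex has one trans partner and four cis neighbours.
There are 3 geometric isomers: CO mer, OH trans; CO fac, OH cis; CO mer, OH cis.

3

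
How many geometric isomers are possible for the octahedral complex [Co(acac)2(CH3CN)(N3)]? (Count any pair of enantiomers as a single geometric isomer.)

2

An octahedron has six vertices in three trans pairs; every non-trans pair is cis.
Each acac is bidentate and must span two cis positions.
The distinct arrangements are (2 in all): CH3CN and N3 mutually trans; CH3CN and N3 mutually cis (chiral).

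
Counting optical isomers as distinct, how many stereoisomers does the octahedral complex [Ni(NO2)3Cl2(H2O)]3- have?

3

In an octahedral complex each vertex has one trans partner and four cis neighbours.
There are 3 geometric isomers: NO2 mer, Cl trans; NO2 mer, Cl cis; NO2 fac, Cl cis.
Each arrangement has an internal mirror plane or centre of symmetry, so none is chiral.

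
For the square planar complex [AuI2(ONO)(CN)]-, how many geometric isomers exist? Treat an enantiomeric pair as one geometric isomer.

2

A square has two trans pairs of vertices; adjacent vertices are cis.
Working through the distinct placements yields 2 geometric isomers: I cis; I trans.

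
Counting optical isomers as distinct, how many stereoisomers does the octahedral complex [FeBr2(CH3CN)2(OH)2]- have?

In an octahedral complex each vertex has one trans partner and four cis neighbours.
Working through the distinct placements yields 5 geometric isomers: Br trans, CH3CN trans, OH trans; Br trans, CH3CN cis, OH cis; Br cis, CH3CN cis, OH trans; Br cis, CH3CN cis, OH cis (chiral); Br cis, CH3CN trans, OH cis.
One of these lacks any improper symmetry element and so occurs as an enantiomeric pair, giving 5 + 1 = 6 stereoisomers in total.

6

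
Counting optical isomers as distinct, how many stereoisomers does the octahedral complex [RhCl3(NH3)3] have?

The six octahedral sites form three mutually perpendicular trans pairs.
There are 2 geometric isomers: Cl mer; Cl fac.
Each arrangement has an internal mirror plane or centre of symmetry, so none is chiral.

2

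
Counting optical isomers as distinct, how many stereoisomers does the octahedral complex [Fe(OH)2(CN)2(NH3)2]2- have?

An octahedron has six vertices in three trans pairs; every non-trans pair is cis.
There are 5 geometric isomers: OH trans, CN trans, NH3 trans; OH cis, CN trans, NH3 cis; OH trans, CN cis, NH3 cis; OH cis, CN cis, NH3 cis (chiral); OH cis, CN cis, NH3 trans.
One of these lacks any improper symmetry element and so occurs as an enantiomeric pair, giving 5 + 1 = 6 stereoisomers in total.

6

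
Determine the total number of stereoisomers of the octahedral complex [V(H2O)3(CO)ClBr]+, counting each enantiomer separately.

An octahedron has six vertices in three trans pairs; every non-trans pair is cis.
Working through the distinct placements yields 4 geometric isomers: H2O mer (3 arrangements); H2O fac (chiral).
One of these lacks any improper symmetry element and so occurs as an enantiomeric pair, giving 4 + 1 = 5 stereoisomers in total.

5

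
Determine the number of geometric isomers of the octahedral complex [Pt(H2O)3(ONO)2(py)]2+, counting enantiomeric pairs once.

3

The six octahedral sites form three mutually perpendicular trans pairs.
Working through the distinct placements yields 3 geometric isomers: H2O mer, ONO cis; H2O mer, ONO trans; H2O fac, ONO cis.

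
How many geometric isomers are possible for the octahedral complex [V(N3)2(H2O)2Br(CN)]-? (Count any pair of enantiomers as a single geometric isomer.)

6

In an octahedral complex each vertex has one trans partner and four cis neighbours.
The distinct arrangements are (6 in all): N3 trans, H2O trans; N3 cis, H2O cis (3 arrangements, 2 chiral); N3 trans, H2O cis; N3 cis, H2O trans.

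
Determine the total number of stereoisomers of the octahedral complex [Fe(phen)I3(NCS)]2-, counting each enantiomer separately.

2

The six octahedral sites form three mutually perpendicular trans pairs.
Each phen is bidentate and must span two cis positions.
The distinct arrangements are (2 in all): I mer; I fac.
Each arrangement has an internal mirror plane or centre of symmetry, so none is chiral.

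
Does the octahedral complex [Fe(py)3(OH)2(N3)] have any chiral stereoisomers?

The six octahedral sites form three mutually perpendicular trans pairs.
The distinct arrangements are (3 in all): py mer, OH cis; py mer, OH trans; py fac, OH cis.
Each arrangement has an internal mirror plane or centre of symmetry, so none is chiral.

no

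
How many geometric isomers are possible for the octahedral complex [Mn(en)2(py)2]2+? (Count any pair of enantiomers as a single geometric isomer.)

2

Each en is bidentate and must span two cis positions.
Systematic placement gives 2 geometric isomers: py trans; py cis (chiral).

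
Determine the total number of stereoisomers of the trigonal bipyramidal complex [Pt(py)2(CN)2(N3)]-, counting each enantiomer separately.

In a trigonal bipyramid the two axial positions differ from the three equatorial ones.
Exhaustive case analysis gives 5 geometric isomers.
One of these lacks any improper symmetry element and so occurs as an enantiomeric pair, giving 5 + 1 = 6 stereoisomers in total.

6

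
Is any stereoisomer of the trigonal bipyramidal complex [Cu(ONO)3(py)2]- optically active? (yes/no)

Working through the distinct placements yields 3 geometric isomers: py both equatorial; py one axial, one equatorial; py both axial.
Each arrangement has an internal mirror plane or centre of symmetry, so none is chiral.

no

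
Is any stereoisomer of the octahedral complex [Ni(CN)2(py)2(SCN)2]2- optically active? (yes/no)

yes

The six octahedral sites form three mutually perpendicular trans pairs.
There are 5 geometric isomers: CN trans, py trans, SCN trans; CN trans, py cis, SCN cis; CN cis, py trans, SCN cis; CN cis, py cis, SCN cis (chiral); CN cis, py cis, SCN trans.
One of these lacks any improper symmetry element and so occurs as an enantiomeric pair, giving 5 + 1 = 6 stereoisomers in total.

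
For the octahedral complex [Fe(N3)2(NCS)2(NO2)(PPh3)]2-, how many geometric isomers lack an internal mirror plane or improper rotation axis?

An octahedron has six vertices in three trans pairs; every non-trans pair is cis.
There are 6 geometric isomers: N3 trans, NCS trans; N3 trans, NCS cis; N3 cis, NCS cis (3 arrangements, 2 chiral); N3 cis, NCS trans.
Of these, 2 lack any improper symmetry element and so occur as enantiomeric pairs, giving 6 + 2 = 8 stereoisomers in total.

2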